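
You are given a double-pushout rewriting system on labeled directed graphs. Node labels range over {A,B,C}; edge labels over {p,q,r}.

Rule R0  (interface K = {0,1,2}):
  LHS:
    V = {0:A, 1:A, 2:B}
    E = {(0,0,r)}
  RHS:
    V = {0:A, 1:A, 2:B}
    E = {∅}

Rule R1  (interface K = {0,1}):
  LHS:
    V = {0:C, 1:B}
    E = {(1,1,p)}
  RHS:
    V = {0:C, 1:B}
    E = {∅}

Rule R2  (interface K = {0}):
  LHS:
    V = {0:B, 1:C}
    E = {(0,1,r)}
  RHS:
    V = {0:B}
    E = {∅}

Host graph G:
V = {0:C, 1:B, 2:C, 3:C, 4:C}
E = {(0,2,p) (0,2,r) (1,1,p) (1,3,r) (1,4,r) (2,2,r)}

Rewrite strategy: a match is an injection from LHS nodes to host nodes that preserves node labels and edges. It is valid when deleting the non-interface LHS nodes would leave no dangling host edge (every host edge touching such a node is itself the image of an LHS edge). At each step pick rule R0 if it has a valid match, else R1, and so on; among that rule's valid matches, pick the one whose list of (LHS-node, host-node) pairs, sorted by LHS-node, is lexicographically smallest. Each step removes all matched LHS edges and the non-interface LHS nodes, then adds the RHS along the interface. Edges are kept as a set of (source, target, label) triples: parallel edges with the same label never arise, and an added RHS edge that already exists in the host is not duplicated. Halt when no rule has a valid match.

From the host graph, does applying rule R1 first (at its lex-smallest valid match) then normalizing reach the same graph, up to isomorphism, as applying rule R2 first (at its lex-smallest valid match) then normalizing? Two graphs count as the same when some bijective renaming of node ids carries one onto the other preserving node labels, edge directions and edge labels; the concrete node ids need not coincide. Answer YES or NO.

Answer: YES

Rewrite trace:
branch R1-first: apply at {0↦0, 1↦1} → |E|=5, then 2 more step(s) → NF |V|=3 |E|=3 V={0:C, 1:B, 2:C} E=0-p->2 0-r->2 2-r->2
branch R2-first: apply at {0↦1, 1↦3} → |E|=5, then 2 more step(s) → NF |V|=3 |E|=3 V={0:C, 1:B, 2:C} E=0-p->2 0-r->2 2-r->2
graphs isomorphic (equal up to label-preserving node renaming)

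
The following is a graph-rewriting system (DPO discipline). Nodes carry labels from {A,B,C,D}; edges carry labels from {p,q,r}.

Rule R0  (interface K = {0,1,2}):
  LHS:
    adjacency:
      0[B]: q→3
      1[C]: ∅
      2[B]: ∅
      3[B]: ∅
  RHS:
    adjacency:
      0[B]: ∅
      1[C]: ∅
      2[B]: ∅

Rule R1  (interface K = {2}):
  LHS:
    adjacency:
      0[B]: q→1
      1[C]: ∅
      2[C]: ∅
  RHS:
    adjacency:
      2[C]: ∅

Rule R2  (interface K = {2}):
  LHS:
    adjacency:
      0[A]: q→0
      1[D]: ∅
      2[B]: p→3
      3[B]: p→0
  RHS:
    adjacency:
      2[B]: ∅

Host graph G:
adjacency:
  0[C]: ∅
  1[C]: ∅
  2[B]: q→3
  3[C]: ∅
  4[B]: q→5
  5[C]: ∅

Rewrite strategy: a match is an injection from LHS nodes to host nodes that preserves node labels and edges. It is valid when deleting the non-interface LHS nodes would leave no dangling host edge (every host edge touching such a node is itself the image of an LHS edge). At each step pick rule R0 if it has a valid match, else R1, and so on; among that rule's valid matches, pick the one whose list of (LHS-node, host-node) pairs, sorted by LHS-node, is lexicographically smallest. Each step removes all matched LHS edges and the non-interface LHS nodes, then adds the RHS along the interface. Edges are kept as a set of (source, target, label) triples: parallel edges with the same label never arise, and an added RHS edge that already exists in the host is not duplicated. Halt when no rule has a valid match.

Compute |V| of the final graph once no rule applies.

[0] host  ⇒  6 nodes, 2 edges  {2-q->3 4-q->5}
[1] R1 @ {0↦2, 1↦3, 2↦0}  ⇒  4 nodes, 1 edges  {4-q->5}
[2] R1 @ {0↦4, 1↦5, 2↦0}  ⇒  2 nodes, 0 edges  {∅}
normal form: no rule applies after step 2
NF nodes: {0:C, 1:C}

Answer: 2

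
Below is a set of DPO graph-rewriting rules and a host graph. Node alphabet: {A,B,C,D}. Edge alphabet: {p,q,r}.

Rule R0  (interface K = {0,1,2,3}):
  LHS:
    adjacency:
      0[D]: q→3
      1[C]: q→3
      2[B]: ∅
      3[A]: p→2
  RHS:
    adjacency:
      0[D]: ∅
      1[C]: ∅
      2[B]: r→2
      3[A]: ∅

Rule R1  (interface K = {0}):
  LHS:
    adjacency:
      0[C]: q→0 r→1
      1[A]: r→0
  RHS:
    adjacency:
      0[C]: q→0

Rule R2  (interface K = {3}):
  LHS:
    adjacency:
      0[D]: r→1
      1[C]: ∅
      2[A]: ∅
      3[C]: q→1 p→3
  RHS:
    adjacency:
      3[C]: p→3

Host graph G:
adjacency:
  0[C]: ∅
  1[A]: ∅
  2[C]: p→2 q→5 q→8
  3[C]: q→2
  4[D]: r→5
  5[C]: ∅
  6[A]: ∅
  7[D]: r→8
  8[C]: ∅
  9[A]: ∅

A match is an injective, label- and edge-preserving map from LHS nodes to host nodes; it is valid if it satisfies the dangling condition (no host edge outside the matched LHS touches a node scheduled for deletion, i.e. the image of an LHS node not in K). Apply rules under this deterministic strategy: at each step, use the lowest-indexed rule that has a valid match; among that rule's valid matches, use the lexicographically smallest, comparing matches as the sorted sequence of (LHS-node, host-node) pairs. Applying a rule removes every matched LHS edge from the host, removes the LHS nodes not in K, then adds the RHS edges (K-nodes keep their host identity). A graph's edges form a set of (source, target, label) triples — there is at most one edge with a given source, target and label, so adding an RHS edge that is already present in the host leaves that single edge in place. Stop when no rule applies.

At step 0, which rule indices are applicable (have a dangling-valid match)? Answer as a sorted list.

Answer: [R2]

Derivation:
R0: no valid match — LHS pattern not found
R1: no valid match — LHS pattern not found
R2: 6 valid matches — {0↦4, 1↦5, 2↦1, 3↦2}, {0↦4, 1↦5, 2↦6, 3↦2}, {0↦4, 1↦5, 2↦9, 3↦2} (+3 more)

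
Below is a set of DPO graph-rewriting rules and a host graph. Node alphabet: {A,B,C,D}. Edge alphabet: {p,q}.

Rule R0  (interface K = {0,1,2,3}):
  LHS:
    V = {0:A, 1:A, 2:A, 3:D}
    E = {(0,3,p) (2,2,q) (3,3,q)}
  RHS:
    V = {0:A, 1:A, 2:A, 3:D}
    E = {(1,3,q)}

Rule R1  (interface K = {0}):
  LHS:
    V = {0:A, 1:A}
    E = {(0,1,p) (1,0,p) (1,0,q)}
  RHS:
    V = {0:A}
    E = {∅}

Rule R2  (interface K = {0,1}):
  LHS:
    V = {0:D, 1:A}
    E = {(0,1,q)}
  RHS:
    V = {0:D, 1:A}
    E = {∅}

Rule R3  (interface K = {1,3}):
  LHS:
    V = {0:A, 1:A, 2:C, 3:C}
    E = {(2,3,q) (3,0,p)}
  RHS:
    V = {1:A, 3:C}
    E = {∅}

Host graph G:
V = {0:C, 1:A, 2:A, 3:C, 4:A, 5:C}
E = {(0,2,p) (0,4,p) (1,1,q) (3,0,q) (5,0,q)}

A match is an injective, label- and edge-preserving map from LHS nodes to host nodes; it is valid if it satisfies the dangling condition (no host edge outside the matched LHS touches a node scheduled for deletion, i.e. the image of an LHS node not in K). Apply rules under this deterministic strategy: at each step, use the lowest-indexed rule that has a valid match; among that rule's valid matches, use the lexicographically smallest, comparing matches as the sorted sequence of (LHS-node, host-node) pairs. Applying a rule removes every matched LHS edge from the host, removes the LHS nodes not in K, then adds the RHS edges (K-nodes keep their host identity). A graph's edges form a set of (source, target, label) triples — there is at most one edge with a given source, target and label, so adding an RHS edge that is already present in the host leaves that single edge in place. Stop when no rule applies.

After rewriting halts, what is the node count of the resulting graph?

Answer: 2

Rewrite trace:
[0] host  ⇒  6 nodes, 5 edges  {0-p->2 0-p->4 1-q->1 3-q->0 5-q->0}
[1] R3 @ {0↦2, 1↦1, 2↦3, 3↦0}  ⇒  4 nodes, 3 edges  {0-p->4 1-q->1 5-q->0}
[2] R3 @ {0↦4, 1↦1, 2↦5, 3↦0}  ⇒  2 nodes, 1 edges  {1-q->1}
halt: no rule applies after step 2
NF nodes: {0:C, 1:A}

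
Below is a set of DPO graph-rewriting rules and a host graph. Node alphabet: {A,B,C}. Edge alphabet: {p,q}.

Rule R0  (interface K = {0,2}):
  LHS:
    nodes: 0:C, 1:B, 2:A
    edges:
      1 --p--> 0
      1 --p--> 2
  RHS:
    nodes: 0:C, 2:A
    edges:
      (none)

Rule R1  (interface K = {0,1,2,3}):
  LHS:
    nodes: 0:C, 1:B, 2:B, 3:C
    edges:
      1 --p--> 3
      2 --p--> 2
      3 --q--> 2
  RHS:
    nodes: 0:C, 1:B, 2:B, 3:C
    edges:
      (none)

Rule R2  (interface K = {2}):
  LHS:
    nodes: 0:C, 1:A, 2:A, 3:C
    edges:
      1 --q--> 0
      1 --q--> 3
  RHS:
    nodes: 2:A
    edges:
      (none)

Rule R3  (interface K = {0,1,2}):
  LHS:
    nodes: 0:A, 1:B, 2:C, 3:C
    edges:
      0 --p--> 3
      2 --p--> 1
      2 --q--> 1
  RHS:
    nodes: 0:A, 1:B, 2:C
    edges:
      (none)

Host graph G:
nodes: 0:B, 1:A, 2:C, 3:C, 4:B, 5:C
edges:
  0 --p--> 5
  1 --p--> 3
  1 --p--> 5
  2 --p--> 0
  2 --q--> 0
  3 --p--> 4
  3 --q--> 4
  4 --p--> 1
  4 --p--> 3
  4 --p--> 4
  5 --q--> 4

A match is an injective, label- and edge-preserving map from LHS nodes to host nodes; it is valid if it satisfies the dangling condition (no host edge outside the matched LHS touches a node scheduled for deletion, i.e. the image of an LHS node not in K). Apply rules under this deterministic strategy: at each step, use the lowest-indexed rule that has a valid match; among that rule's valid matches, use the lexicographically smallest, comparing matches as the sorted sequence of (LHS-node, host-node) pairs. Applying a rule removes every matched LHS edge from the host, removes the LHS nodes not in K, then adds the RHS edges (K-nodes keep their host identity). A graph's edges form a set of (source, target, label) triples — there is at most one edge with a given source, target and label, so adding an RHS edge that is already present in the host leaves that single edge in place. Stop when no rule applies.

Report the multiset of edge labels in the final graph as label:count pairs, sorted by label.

Answer: p:4 q:1

Derivation:
[0] host  ⇒  6 nodes, 11 edges  {0-p->5 1-p->3 1-p->5 2-p->0 2-q->0 3-p->4 3-q->4 4-p->1 4-p->3 4-p->4 5-q->4}
[1] R1 @ {0↦2, 1↦0, 2↦4, 3↦5}  ⇒  6 nodes, 8 edges  {1-p->3 1-p->5 2-p->0 2-q->0 3-p->4 3-q->4 4-p->1 4-p->3}
[2] R3 @ {0↦1, 1↦0, 2↦2, 3↦5}  ⇒  5 nodes, 5 edges  {1-p->3 3-p->4 3-q->4 4-p->1 4-p->3}
normal form: no rule applies after step 2
NF edges: [(1, 3, 'p'), (3, 4, 'p'), (3, 4, 'q'), (4, 1, 'p'), (4, 3, 'p')]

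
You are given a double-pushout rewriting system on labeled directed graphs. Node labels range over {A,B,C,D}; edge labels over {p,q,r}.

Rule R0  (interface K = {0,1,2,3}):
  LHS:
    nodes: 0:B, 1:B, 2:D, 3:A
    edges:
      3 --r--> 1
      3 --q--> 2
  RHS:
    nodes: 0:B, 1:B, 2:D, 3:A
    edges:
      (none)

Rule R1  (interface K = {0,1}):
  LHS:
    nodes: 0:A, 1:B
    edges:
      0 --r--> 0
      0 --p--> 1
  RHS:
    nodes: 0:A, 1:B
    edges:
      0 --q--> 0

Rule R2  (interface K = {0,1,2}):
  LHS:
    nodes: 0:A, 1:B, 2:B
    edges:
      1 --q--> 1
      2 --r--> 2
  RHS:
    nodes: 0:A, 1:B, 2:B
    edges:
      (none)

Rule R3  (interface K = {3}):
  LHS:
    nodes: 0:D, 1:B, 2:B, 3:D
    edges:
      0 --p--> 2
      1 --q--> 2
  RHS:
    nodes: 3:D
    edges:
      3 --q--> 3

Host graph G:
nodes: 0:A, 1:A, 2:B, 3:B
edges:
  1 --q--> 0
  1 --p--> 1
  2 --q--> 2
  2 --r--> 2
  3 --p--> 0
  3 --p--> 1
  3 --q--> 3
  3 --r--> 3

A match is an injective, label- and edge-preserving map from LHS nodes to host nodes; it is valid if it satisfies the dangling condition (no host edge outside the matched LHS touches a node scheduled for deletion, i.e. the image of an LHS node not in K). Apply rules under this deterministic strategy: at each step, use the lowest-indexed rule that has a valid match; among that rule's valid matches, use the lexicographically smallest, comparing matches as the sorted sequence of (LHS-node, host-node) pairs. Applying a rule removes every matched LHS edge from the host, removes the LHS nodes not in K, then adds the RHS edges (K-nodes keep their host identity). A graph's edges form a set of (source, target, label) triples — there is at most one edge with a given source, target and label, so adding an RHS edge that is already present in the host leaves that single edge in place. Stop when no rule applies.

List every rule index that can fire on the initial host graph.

R0: no valid match — LHS pattern not found
R1: no valid match — LHS pattern not found
R2: 4 valid matches — {0↦0, 1↦2, 2↦3}, {0↦0, 1↦3, 2↦2}, {0↦1, 1↦2, 2↦3} (+1 more)
R3: no valid match — LHS pattern not found

Answer: [R2]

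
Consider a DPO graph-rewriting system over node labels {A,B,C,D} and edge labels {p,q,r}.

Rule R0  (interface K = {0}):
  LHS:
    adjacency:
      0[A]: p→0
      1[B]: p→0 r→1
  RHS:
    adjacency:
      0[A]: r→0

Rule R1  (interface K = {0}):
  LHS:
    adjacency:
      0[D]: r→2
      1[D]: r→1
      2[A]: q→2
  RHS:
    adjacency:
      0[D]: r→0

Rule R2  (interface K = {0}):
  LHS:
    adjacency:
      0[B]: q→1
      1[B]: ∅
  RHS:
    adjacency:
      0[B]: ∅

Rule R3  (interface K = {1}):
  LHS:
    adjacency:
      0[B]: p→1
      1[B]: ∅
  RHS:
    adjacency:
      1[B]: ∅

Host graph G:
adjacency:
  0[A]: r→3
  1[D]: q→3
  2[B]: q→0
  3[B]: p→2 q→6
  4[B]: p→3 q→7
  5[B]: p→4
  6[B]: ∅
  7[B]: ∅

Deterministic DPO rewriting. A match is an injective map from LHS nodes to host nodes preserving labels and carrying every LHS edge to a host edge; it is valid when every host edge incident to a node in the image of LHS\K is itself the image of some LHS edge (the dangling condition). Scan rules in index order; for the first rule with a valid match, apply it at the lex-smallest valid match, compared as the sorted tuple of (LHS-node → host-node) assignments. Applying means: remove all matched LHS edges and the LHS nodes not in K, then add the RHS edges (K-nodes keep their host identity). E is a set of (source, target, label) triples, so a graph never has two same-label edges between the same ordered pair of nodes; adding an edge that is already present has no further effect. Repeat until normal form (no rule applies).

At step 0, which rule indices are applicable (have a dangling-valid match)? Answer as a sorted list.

Answer: [R2,R3]

Steps:
R0: no valid match — LHS pattern not found
R1: no valid match — LHS pattern not found
R2: 2 valid matches — {0↦3, 1↦6}, {0↦4, 1↦7}
R3: 1 valid match — {0↦5, 1↦4}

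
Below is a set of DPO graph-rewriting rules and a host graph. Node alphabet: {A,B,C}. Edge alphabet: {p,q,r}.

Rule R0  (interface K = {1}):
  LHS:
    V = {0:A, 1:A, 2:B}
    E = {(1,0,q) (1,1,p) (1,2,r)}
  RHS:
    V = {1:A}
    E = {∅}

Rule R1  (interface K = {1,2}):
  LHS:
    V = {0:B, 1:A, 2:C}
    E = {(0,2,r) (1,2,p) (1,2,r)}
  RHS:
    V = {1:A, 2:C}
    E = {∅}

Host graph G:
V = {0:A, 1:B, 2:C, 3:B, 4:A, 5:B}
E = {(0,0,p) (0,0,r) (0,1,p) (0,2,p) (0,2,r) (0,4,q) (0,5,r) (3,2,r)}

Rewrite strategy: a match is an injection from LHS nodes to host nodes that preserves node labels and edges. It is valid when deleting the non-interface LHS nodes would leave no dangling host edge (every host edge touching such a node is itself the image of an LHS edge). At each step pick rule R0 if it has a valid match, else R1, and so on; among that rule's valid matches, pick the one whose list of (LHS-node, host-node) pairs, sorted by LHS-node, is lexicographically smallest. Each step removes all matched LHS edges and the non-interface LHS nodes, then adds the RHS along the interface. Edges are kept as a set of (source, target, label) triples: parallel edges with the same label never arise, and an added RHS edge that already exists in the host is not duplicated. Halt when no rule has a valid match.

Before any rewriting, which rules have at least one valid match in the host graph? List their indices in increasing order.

R0: 1 valid match — {0↦4, 1↦0, 2↦5}
R1: 1 valid match — {0↦3, 1↦0, 2↦2}

Answer: [R0,R1]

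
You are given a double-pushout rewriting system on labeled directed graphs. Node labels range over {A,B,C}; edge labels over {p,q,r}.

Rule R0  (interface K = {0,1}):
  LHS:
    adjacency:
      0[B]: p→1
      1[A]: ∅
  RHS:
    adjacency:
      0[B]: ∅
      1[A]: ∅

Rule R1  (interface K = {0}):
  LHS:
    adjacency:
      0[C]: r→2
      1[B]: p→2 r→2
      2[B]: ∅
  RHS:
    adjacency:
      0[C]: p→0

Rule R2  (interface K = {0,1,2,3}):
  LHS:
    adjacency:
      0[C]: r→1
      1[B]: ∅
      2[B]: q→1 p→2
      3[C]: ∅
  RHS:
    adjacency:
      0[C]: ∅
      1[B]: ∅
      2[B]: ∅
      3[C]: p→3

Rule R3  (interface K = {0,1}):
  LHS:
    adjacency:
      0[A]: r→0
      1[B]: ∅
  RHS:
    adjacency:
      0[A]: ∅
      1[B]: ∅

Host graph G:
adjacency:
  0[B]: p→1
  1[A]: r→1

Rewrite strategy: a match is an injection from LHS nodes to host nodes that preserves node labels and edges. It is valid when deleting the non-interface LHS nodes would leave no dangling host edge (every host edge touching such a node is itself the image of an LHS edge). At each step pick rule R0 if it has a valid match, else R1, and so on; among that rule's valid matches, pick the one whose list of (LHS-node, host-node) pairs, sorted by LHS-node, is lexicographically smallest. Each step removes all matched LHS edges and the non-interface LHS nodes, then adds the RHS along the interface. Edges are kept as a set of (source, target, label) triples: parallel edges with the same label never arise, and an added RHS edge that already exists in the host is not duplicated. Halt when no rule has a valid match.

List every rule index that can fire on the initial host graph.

Answer: [R0,R3]

Derivation:
R0: 1 valid match — {0↦0, 1↦1}
R1: no valid match — LHS pattern not found
R2: no valid match — LHS pattern not found
R3: 1 valid match — {0↦1, 1↦0}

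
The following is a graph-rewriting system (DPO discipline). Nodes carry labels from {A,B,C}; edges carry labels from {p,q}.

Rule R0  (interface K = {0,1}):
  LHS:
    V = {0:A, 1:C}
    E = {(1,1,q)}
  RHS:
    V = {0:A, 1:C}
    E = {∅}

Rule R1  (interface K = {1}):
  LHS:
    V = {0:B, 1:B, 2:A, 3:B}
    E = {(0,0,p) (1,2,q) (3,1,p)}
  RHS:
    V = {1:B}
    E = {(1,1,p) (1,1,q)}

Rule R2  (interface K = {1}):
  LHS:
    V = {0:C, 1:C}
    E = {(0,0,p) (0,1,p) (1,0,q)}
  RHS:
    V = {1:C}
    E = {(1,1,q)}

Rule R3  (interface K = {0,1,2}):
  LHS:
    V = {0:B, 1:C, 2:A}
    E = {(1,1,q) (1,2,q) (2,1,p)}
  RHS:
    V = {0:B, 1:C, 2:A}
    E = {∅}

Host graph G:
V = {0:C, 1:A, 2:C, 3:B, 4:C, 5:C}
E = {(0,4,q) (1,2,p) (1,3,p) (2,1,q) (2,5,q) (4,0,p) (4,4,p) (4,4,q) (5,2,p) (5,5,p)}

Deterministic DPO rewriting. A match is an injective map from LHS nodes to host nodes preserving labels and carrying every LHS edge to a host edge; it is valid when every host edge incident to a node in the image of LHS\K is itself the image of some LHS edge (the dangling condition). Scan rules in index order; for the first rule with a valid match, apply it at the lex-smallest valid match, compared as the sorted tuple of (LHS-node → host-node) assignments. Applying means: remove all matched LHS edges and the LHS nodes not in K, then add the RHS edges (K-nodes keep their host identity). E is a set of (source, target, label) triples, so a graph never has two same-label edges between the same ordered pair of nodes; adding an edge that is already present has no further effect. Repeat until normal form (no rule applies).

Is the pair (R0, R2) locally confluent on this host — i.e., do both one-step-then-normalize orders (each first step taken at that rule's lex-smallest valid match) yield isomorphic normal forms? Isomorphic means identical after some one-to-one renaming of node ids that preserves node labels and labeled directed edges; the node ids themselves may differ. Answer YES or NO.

Answer: YES

Derivation:
branch R0-first: apply at {0↦1, 1↦4} → |E|=9, then 4 more step(s) → NF |V|=4 |E|=3 V={0:C, 1:A, 2:C, 3:B} E=1-p->2 1-p->3 2-q->1
branch R2-first: apply at {0↦5, 1↦2} → |E|=8, then 4 more step(s) → NF |V|=4 |E|=3 V={0:C, 1:A, 2:C, 3:B} E=1-p->2 1-p->3 2-q->1
graphs isomorphic (equal up to label-preserving node renaming)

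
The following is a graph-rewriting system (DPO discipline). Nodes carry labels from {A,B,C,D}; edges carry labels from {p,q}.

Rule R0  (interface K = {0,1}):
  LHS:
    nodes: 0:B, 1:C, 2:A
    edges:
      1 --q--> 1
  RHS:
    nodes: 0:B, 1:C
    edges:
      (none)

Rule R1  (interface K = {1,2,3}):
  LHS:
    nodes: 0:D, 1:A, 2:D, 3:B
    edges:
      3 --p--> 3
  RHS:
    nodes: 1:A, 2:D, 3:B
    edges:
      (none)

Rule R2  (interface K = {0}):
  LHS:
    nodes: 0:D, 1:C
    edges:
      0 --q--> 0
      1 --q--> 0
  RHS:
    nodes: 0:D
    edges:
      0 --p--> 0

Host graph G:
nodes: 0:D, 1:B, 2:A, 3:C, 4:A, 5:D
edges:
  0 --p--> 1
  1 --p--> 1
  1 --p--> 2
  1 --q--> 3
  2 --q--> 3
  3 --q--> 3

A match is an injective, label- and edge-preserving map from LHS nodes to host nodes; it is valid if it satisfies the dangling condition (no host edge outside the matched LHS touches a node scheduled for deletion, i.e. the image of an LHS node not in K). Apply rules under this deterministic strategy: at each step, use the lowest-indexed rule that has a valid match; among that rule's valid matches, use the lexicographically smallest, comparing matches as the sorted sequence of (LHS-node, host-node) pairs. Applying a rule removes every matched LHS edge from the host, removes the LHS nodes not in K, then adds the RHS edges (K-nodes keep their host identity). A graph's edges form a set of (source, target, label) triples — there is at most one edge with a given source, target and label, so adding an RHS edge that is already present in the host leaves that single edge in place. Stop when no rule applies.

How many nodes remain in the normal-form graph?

initial: |V|=6 |E|=6  E = 0-p->1 1-p->1 1-p->2 1-q->3 2-q->3 3-q->3
step 1: apply R0 at {0↦1, 1↦3, 2↦4}  → |V|=5 |E|=5  E = 0-p->1 1-p->1 1-p->2 1-q->3 2-q->3
step 2: apply R1 at {0↦5, 1↦2, 2↦0, 3↦1}  → |V|=4 |E|=4  E = 0-p->1 1-p->2 1-q->3 2-q->3
halt: no rule applies after step 2
NF nodes: {0:D, 1:B, 2:A, 3:C}

Answer: 4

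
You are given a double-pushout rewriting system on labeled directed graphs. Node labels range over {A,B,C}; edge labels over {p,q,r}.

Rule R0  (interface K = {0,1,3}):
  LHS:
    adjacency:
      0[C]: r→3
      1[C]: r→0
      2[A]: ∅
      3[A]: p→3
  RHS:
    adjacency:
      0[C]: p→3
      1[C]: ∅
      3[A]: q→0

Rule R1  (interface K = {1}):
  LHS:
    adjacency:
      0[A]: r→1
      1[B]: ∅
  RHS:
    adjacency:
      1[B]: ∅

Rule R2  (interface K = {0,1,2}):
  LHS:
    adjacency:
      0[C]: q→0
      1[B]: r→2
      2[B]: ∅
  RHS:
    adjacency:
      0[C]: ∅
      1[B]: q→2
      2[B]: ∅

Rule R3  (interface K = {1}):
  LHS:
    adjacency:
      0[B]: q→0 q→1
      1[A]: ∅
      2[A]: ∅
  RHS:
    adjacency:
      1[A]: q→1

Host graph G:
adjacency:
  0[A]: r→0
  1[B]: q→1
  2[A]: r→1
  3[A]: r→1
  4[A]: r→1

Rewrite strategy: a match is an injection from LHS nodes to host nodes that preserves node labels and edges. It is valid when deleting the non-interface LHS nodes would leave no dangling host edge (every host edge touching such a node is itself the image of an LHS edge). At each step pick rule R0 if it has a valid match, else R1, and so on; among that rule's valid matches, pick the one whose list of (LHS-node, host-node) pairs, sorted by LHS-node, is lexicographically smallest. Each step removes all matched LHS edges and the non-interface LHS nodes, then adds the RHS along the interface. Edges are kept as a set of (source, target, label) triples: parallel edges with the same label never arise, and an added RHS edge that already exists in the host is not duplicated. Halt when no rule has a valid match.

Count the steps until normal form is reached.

start.  V:5 E:5  edges: 0-r->0 1-q->1 2-r->1 3-r->1 4-r->1
1. fire R1 via {0↦2, 1↦1}  →  V:4 E:4  edges: 0-r->0 1-q->1 3-r->1 4-r->1
2. fire R1 via {0↦3, 1↦1}  →  V:3 E:3  edges: 0-r->0 1-q->1 4-r->1
3. fire R1 via {0↦4, 1↦1}  →  V:2 E:2  edges: 0-r->0 1-q->1
halt: no rule applies after step 3

Answer: 3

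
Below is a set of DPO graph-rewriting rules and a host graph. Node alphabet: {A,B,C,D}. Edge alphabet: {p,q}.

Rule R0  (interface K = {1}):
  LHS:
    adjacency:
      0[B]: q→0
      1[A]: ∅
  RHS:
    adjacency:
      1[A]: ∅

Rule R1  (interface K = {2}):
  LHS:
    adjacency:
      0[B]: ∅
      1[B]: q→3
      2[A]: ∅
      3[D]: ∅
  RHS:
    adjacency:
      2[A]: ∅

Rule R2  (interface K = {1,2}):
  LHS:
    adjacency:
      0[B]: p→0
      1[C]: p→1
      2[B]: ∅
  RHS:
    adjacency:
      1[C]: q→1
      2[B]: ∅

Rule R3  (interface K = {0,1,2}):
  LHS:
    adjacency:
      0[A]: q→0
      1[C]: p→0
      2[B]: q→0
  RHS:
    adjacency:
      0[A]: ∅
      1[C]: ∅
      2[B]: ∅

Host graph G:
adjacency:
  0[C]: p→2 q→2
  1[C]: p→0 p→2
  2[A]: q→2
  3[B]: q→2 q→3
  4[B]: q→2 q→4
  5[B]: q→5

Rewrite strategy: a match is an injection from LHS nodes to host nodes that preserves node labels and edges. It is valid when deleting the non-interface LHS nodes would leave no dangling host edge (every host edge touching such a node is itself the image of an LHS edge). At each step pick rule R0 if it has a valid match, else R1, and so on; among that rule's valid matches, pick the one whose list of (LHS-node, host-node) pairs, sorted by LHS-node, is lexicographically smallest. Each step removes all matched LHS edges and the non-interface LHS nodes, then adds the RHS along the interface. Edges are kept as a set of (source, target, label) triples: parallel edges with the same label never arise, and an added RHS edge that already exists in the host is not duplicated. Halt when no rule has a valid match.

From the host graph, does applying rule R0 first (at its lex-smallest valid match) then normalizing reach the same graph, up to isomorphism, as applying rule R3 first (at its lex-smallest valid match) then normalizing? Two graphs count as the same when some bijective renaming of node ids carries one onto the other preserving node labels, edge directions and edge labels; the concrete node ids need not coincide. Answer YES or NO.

branch R0-first: apply at {0↦5, 1↦2} → |E|=9, then 2 more step(s) → NF |V|=4 |E|=5 V={0:C, 1:C, 2:A, 4:B} E=0-q->2 1-p->0 1-p->2 4-q->2 4-q->4
branch R3-first: apply at {0↦2, 1↦0, 2↦3} → |E|=7, then 2 more step(s) → NF |V|=4 |E|=5 V={0:C, 1:C, 2:A, 4:B} E=0-q->2 1-p->0 1-p->2 4-q->2 4-q->4
graphs isomorphic (equal up to label-preserving node renaming)

Answer: YES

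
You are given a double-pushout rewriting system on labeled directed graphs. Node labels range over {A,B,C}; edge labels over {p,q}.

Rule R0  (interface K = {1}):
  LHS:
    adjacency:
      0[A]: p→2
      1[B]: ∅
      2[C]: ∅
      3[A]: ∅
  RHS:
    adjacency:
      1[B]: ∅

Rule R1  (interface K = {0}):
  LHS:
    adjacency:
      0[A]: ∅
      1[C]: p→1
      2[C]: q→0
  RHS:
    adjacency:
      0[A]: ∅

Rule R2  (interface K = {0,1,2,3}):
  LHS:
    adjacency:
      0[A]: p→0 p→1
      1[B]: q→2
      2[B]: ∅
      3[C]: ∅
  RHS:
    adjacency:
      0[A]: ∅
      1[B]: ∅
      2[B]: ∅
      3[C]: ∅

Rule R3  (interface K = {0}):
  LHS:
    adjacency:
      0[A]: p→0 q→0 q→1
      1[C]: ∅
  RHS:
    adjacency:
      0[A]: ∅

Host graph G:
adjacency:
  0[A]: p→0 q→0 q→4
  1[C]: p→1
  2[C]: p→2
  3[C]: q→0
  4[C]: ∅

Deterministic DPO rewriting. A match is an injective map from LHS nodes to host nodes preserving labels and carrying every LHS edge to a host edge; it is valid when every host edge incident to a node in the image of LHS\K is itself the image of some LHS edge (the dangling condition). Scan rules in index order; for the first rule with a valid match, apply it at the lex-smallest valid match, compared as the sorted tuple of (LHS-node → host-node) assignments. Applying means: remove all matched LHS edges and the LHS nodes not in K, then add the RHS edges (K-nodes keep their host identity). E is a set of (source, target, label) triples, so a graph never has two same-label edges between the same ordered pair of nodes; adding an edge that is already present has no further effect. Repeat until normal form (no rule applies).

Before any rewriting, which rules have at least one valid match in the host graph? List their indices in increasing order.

Answer: [R1,R3]

Derivation:
R0: no valid match — LHS pattern not found
R1: 2 valid matches — {0↦0, 1↦1, 2↦3}, {0↦0, 1↦2, 2↦3}
R2: no valid match — LHS pattern not found
R3: 1 valid match — {0↦0, 1↦4}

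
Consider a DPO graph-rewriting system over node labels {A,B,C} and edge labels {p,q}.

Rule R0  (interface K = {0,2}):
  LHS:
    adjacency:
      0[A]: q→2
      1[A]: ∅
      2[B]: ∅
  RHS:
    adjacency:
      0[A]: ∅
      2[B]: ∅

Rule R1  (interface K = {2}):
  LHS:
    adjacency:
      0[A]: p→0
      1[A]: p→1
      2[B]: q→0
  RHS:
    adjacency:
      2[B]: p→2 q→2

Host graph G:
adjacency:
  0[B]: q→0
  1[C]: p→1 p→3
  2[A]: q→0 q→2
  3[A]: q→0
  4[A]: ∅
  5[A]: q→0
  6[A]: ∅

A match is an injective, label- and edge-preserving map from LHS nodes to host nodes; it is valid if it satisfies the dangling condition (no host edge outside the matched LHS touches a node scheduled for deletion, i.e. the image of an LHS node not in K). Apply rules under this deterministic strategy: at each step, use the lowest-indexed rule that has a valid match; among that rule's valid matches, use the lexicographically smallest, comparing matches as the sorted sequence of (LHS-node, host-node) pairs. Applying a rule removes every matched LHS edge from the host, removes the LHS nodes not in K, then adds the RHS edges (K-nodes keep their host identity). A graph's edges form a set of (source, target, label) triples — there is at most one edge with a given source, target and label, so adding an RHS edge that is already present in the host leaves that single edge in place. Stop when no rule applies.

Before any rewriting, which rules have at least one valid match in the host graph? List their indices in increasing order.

R0: 6 valid matches — {0↦2, 1↦4, 2↦0}, {0↦2, 1↦6, 2↦0}, {0↦3, 1↦4, 2↦0} (+3 more)
R1: no valid match — LHS pattern not found

Answer: [R0]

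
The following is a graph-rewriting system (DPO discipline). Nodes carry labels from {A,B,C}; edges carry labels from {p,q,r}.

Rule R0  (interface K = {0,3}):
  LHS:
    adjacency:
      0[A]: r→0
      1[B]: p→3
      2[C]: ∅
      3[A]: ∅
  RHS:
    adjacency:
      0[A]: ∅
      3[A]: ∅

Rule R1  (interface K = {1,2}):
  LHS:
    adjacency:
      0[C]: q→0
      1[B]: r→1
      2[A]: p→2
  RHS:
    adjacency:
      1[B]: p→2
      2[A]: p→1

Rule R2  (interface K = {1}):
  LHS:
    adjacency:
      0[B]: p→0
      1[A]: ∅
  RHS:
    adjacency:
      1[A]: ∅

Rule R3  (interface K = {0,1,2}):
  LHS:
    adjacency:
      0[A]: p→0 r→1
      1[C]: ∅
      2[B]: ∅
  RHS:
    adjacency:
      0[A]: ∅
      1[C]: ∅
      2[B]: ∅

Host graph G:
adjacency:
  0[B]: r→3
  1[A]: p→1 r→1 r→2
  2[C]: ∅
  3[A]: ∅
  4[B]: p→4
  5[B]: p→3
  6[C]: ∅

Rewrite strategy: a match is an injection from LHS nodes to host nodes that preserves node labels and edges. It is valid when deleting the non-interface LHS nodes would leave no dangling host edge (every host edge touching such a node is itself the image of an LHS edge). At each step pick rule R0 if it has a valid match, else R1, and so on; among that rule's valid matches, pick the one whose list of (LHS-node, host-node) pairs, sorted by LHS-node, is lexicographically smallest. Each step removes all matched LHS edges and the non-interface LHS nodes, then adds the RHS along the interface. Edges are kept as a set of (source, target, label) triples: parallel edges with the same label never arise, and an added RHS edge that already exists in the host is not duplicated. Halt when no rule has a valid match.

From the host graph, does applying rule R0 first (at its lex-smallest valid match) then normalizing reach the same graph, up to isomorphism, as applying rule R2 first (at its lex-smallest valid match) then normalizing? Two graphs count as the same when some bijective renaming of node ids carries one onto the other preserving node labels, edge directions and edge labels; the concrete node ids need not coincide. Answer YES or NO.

Answer: YES

Derivation:
branch R0-first: apply at {0↦1, 1↦5, 2↦6, 3↦3} → |E|=4, then 2 more step(s) → NF |V|=4 |E|=1 V={0:B, 1:A, 2:C, 3:A} E=0-r->3
branch R2-first: apply at {0↦4, 1↦1} → |E|=5, then 2 more step(s) → NF |V|=4 |E|=1 V={0:B, 1:A, 2:C, 3:A} E=0-r->3
graphs isomorphic (equal up to label-preserving node renaming)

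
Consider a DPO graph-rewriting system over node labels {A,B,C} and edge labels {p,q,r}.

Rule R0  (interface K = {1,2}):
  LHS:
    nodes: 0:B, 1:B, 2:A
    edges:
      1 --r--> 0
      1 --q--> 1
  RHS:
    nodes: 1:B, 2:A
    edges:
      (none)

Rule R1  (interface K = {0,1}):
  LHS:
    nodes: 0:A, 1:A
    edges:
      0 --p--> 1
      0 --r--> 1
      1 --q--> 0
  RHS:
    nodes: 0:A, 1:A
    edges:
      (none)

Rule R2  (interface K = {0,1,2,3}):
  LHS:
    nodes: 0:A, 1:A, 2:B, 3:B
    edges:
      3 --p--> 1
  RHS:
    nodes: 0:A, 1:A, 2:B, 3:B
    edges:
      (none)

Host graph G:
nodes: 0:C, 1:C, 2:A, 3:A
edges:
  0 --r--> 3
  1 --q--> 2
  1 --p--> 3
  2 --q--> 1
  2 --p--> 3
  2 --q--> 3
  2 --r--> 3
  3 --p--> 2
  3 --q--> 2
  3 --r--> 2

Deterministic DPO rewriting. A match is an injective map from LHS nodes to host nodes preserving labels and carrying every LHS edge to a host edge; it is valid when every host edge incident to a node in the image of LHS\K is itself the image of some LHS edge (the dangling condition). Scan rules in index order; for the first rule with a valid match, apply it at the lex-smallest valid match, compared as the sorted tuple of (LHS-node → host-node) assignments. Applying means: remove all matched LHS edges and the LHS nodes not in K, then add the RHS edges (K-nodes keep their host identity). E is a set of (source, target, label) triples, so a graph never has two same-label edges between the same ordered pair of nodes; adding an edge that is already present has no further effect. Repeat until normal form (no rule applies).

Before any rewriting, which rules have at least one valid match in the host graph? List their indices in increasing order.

R0: no valid match — LHS pattern not found
R1: 2 valid matches — {0↦2, 1↦3}, {0↦3, 1↦2}
R2: no valid match — LHS pattern not found

Answer: [R1]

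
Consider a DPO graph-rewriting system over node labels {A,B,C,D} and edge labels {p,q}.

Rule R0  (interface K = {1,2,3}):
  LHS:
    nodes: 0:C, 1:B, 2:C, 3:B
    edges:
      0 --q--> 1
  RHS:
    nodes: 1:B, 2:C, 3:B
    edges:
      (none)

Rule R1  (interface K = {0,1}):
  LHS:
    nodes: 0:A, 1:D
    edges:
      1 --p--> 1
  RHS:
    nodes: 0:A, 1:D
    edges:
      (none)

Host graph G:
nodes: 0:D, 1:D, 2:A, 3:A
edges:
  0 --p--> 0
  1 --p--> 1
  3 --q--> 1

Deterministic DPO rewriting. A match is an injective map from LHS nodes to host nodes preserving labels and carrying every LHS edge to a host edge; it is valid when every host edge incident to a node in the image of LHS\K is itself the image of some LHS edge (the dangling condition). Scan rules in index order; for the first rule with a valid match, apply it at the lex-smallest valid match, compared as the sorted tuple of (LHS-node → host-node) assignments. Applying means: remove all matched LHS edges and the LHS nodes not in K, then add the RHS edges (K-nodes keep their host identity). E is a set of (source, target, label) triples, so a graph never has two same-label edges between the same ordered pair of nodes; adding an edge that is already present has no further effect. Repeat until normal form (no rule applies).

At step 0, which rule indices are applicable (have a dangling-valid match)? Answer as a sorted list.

Answer: [R1]

Steps:
R0: no valid match — LHS pattern not found
R1: 4 valid matches — {0↦2, 1↦0}, {0↦2, 1↦1}, {0↦3, 1↦0} (+1 more)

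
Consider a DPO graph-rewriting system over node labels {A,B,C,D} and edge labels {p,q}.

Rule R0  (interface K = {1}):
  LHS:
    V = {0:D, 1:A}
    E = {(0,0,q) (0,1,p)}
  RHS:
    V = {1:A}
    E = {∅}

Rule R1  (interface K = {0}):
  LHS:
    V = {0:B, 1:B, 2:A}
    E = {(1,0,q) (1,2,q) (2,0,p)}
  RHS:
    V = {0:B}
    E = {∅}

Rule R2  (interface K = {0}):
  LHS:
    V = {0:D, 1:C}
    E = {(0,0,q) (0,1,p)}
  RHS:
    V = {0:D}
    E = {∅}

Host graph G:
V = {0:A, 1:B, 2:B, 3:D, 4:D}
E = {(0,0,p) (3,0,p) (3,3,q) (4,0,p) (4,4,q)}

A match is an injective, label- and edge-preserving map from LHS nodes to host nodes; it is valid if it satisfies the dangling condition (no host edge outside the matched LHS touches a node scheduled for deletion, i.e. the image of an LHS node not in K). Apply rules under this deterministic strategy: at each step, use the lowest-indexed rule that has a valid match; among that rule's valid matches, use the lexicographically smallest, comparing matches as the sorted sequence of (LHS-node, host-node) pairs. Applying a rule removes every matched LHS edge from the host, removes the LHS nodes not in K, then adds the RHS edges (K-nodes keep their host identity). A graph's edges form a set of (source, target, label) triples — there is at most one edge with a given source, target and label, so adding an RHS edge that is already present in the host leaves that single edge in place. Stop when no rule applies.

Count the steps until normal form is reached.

initial: |V|=5 |E|=5  E = 0-p->0 3-p->0 3-q->3 4-p->0 4-q->4
step 1: apply R0 at {0↦3, 1↦0}  → |V|=4 |E|=3  E = 0-p->0 4-p->0 4-q->4
step 2: apply R0 at {0↦4, 1↦0}  → |V|=3 |E|=1  E = 0-p->0
final graph: no rule applies after step 2

Answer: 2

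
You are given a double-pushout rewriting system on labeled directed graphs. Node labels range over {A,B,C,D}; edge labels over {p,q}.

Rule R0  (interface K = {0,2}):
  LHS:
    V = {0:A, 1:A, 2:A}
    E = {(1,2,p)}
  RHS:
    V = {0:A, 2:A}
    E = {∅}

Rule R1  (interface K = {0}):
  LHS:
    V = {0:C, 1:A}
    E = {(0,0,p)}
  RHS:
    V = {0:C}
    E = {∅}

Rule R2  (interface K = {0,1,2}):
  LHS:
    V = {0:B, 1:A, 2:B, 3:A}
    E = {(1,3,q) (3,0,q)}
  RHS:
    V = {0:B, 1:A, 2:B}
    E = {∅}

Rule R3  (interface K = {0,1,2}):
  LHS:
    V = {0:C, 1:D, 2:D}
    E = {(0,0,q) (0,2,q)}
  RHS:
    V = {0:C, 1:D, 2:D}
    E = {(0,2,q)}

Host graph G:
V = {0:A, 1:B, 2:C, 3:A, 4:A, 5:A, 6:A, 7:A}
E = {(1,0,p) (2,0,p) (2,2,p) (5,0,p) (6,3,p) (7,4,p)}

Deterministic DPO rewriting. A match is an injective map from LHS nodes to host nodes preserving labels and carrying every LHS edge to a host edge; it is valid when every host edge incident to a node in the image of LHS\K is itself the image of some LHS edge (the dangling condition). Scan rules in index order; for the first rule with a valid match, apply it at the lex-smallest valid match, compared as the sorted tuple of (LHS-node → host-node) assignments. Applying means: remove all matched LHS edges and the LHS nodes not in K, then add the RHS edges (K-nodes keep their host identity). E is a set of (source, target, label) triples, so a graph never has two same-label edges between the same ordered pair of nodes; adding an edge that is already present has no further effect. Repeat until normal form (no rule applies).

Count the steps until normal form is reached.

Answer: 4

Derivation:
initial: |V|=8 |E|=6  E = 1-p->0 2-p->0 2-p->2 5-p->0 6-p->3 7-p->4
step 1: apply R0 at {0↦0, 1↦6, 2↦3}  → |V|=7 |E|=5  E = 1-p->0 2-p->0 2-p->2 5-p->0 7-p->4
step 2: apply R0 at {0↦0, 1↦7, 2↦4}  → |V|=6 |E|=4  E = 1-p->0 2-p->0 2-p->2 5-p->0
step 3: apply R0 at {0↦3, 1↦5, 2↦0}  → |V|=5 |E|=3  E = 1-p->0 2-p->0 2-p->2
step 4: apply R1 at {0↦2, 1↦3}  → |V|=4 |E|=2  E = 1-p->0 2-p->0
halt: no rule applies after step 4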